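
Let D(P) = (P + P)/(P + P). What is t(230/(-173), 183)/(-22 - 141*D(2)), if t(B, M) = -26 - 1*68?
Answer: 94/163 ≈ 0.57669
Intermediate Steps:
t(B, M) = -94 (t(B, M) = -26 - 68 = -94)
D(P) = 1 (D(P) = (2*P)/((2*P)) = (2*P)*(1/(2*P)) = 1)
t(230/(-173), 183)/(-22 - 141*D(2)) = -94/(-22 - 141*1) = -94/(-22 - 141) = -94/(-163) = -94*(-1/163) = 94/163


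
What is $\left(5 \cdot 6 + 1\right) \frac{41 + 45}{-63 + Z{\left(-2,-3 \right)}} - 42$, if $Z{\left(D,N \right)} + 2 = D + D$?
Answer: $- \frac{5564}{69} \approx -80.638$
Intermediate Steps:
$Z{\left(D,N \right)} = -2 + 2 D$ ($Z{\left(D,N \right)} = -2 + \left(D + D\right) = -2 + 2 D$)
$\left(5 \cdot 6 + 1\right) \frac{41 + 45}{-63 + Z{\left(-2,-3 \right)}} - 42 = \left(5 \cdot 6 + 1\right) \frac{41 + 45}{-63 + \left(-2 + 2 \left(-2\right)\right)} - 42 = \left(30 + 1\right) \frac{86}{-63 - 6} - 42 = 31 \frac{86}{-63 - 6} - 42 = 31 \frac{86}{-69} - 42 = 31 \cdot 86 \left(- \frac{1}{69}\right) - 42 = 31 \left(- \frac{86}{69}\right) - 42 = - \frac{2666}{69} - 42 = - \frac{5564}{69}$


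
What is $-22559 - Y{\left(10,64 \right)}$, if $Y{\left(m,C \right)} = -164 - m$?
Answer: $-22385$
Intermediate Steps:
$-22559 - Y{\left(10,64 \right)} = -22559 - \left(-164 - 10\right) = -22559 - -174 = -22559 + 174 = -22385$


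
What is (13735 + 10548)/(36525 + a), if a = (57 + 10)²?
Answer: 24283/41014 ≈ 0.59207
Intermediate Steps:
a = 4489 (a = 67² = 4489)
(13735 + 10548)/(36525 + a) = (13735 + 10548)/(36525 + 4489) = 24283/41014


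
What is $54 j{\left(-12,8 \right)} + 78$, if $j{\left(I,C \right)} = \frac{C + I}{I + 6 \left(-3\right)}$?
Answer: $\frac{426}{5} \approx 85.2$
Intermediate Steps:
$j{\left(I,C \right)} = \frac{C + I}{-18 + I}$ ($j{\left(I,C \right)} = \frac{C + I}{I - 18} = \frac{C + I}{-18 + I}$)
$54 j{\left(-12,8 \right)} + 78 = 54 \frac{8 - 12}{-18 - 12} + 78 = 54 \frac{1}{-30} \left(-4\right) + 78 = 54 \left(\left(- \frac{1}{30}\right) \left(-4\right)\right) + 78 = 54 \cdot \frac{2}{15} + 78 = \frac{36}{5} + 78 = \frac{426}{5}$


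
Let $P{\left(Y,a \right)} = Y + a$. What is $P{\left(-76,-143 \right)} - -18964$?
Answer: $18745$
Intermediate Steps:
$P{\left(-76,-143 \right)} - -18964 = \left(-76 - 143\right) - -18964 = -219 + 18964 = 18745$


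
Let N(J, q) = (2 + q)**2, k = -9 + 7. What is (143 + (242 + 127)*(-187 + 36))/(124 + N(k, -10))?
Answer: -13894/47 ≈ -295.62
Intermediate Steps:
k = -2
(143 + (242 + 127)*(-187 + 36))/(124 + N(k, -10)) = (143 + (242 + 127)*(-187 + 36))/(124 + (2 - 10)**2) = (143 + 369*(-151))/(124 + (-8)**2) = (143 - 55719)/(124 + 64) = -55576/188 = -55576*1/188 = -13894/47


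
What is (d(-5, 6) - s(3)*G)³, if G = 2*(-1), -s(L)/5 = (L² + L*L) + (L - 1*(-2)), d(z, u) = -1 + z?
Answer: -13144256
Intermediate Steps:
s(L) = -10 - 10*L² - 5*L (s(L) = -5*((L² + L*L) + (L - 1*(-2))) = -5*((L² + L²) + (L + 2)) = -5*(2*L² + (2 + L)) = -5*(2 + L + 2*L²) = -10 - 10*L² - 5*L)
G = -2
(d(-5, 6) - s(3)*G)³ = ((-1 - 5) - (-10 - 10*3² - 5*3)*(-2))³ = (-6 - (-10 - 10*9 - 15)*(-2))³ = (-6 - (-10 - 90 - 15)*(-2))³ = (-6 - (-115)*(-2))³ = (-6 - 1*230)³ = (-6 - 230)³ = (-236)³ = -13144256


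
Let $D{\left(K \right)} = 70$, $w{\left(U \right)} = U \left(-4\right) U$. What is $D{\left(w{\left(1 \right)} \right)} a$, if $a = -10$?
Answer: $-700$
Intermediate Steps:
$w{\left(U \right)} = - 4 U^{2}$ ($w{\left(U \right)} = - 4 U U = - 4 U^{2}$)
$D{\left(w{\left(1 \right)} \right)} a = 70 \left(-10\right) = -700$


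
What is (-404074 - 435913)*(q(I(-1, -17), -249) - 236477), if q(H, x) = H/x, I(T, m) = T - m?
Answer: 49460777283743/249 ≈ 1.9864e+11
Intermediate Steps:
(-404074 - 435913)*(q(I(-1, -17), -249) - 236477) = (-404074 - 435913)*((-1 - 1*(-17))/(-249) - 236477) = -839987*((-1 + 17)*(-1/249) - 236477) = -839987*(16*(-1/249) - 236477) = -839987*(-16/249 - 236477) = -839987*(-58882789/249) = 49460777283743/249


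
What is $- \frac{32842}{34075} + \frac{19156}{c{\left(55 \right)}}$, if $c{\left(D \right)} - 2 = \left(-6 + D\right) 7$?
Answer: $\frac{128282042}{2351175} \approx 54.561$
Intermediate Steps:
$c{\left(D \right)} = -40 + 7 D$ ($c{\left(D \right)} = 2 + \left(-6 + D\right) 7 = 2 + \left(-42 + 7 D\right) = -40 + 7 D$)
$- \frac{32842}{34075} + \frac{19156}{c{\left(55 \right)}} = - \frac{32842}{34075} + \frac{19156}{-40 + 7 \cdot 55} = \left(-32842\right) \frac{1}{34075} + \frac{19156}{-40 + 385} = - \frac{32842}{34075} + \frac{19156}{345} = \frac{128282042}{2351175}$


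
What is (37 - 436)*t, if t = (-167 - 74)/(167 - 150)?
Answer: 96159/17 ≈ 5656.4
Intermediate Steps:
t = -241/17 ≈ -14.176
(37 - 436)*t = (37 - 436)*(-241/17) = -399*(-241/17) = 96159/17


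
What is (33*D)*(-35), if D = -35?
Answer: 40425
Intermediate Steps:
(33*D)*(-35) = (33*(-35))*(-35) = -1155*(-35) = 40425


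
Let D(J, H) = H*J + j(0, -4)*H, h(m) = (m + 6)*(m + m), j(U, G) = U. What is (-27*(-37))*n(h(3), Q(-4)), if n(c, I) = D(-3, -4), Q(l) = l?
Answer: 11988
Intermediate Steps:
h(m) = 2*m*(6 + m) (h(m) = (6 + m)*(2*m) = 2*m*(6 + m))
D(J, H) = H*J (D(J, H) = H*J + 0*H = H*J + 0 = H*J)
n(c, I) = 12 (n(c, I) = -4*(-3) = 12)
(-27*(-37))*n(h(3), Q(-4)) = -27*(-37)*12 = 999*12 = 11988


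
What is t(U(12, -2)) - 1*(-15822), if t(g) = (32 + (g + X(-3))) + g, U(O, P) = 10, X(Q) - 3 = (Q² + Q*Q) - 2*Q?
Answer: 15901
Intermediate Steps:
X(Q) = 3 - 2*Q + 2*Q² (X(Q) = 3 + ((Q² + Q*Q) - 2*Q) = 3 + ((Q² + Q²) - 2*Q) = 3 + (2*Q² - 2*Q) = 3 + (-2*Q + 2*Q²) = 3 - 2*Q + 2*Q²)
t(g) = 59 + 2*g (t(g) = (32 + (g + (3 - 2*(-3) + 2*(-3)²))) + g = (32 + (g + (3 + 6 + 2*9))) + g = (32 + (g + (3 + 6 + 18))) + g = (32 + (g + 27)) + g = (32 + (27 + g)) + g = (59 + g) + g = 59 + 2*g)
t(U(12, -2)) - 1*(-15822) = (59 + 2*10) - 1*(-15822) = (59 + 20) + 15822 = 79 + 15822 = 15901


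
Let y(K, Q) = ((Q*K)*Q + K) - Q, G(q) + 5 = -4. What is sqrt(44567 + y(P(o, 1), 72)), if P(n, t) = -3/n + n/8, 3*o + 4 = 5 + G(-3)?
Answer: sqrt(6998370)/12 ≈ 220.45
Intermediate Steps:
G(q) = -9 (G(q) = -5 - 4 = -9)
o = -8/3 (o = -4/3 + (5 - 9)/3 = -4/3 + (1/3)*(-4) = -4/3 - 4/3 = -8/3 ≈ -2.6667)
P(n, t) = -3/n + n/8 (P(n, t) = -3/n + n*(1/8) = -3/n + n/8)
y(K, Q) = K - Q + K*Q**2 (y(K, Q) = ((K*Q)*Q + K) - Q = (K*Q**2 + K) - Q = (K + K*Q**2) - Q = K - Q + K*Q**2)
sqrt(44567 + y(P(o, 1), 72)) = sqrt(44567 + ((-3/(-8/3) + (1/8)*(-8/3)) - 1*72 + (-3/(-8/3) + (1/8)*(-8/3))*72**2)) = sqrt(44567 + ((-3*(-3/8) - 1/3) - 72 + (-3*(-3/8) - 1/3)*5184)) = sqrt(44567 + ((9/8 - 1/3) - 72 + (9/8 - 1/3)*5184)) = sqrt(44567 + (19/24 - 72 + (19/24)*5184)) = sqrt(44567 + (19/24 - 72 + 4104)) = sqrt(44567 + 96787/24) = sqrt(1166395/24) = sqrt(6998370)/12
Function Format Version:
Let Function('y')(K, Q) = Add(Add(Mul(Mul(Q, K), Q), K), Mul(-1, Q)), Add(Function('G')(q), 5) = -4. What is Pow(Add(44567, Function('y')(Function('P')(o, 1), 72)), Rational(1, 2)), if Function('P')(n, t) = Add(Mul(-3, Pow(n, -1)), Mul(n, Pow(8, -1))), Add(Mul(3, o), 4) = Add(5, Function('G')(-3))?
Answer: Mul(Rational(1, 12), Pow(6998370, Rational(1, 2))) ≈ 220.45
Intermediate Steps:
Function('G')(q) = -9 (Function('G')(q) = Add(-5, -4) = -9)
o = Rational(-8, 3) (o = Add(Rational(-4, 3), Mul(Rational(1, 3), Add(5, -9))) = Add(Rational(-4, 3), Mul(Rational(1, 3), -4)) = Add(Rational(-4, 3), Rational(-4, 3)) = Rational(-8, 3) ≈ -2.6667)
Function('P')(n, t) = Add(Mul(-3, Pow(n, -1)), Mul(Rational(1, 8), n)) (Function('P')(n, t) = Add(Mul(-3, Pow(n, -1)), Mul(n, Rational(1, 8))) = Add(Mul(-3, Pow(n, -1)), Mul(Rational(1, 8), n)))
Function('y')(K, Q) = Add(K, Mul(-1, Q), Mul(K, Pow(Q, 2))) (Function('y')(K, Q) = Add(Add(Mul(Mul(K, Q), Q), K), Mul(-1, Q)) = Add(Add(Mul(K, Pow(Q, 2)), K), Mul(-1, Q)) = Add(Add(K, Mul(K, Pow(Q, 2))), Mul(-1, Q)) = Add(K, Mul(-1, Q), Mul(K, Pow(Q, 2))))
Pow(Add(44567, Function('y')(Function('P')(o, 1), 72)), Rational(1, 2)) = Pow(Add(44567, Add(Add(Mul(-3, Pow(Rational(-8, 3), -1)), Mul(Rational(1, 8), Rational(-8, 3))), Mul(-1, 72), Mul(Add(Mul(-3, Pow(Rational(-8, 3), -1)), Mul(Rational(1, 8), Rational(-8, 3))), Pow(72, 2)))), Rational(1, 2)) = Pow(Add(44567, Add(Add(Mul(-3, Rational(-3, 8)), Rational(-1, 3)), -72, Mul(Add(Mul(-3, Rational(-3, 8)), Rational(-1, 3)), 5184))), Rational(1, 2)) = Pow(Add(44567, Add(Add(Rational(9, 8), Rational(-1, 3)), -72, Mul(Add(Rational(9, 8), Rational(-1, 3)), 5184))), Rational(1, 2)) = Pow(Add(44567, Add(Rational(19, 24), -72, Mul(Rational(19, 24), 5184))), Rational(1, 2)) = Pow(Add(44567, Add(Rational(19, 24), -72, 4104)), Rational(1, 2)) = Pow(Add(44567, Rational(96787, 24)), Rational(1, 2)) = Pow(Rational(1166395, 24), Rational(1, 2)) = Mul(Rational(1, 12), Pow(6998370, Rational(1, 2)))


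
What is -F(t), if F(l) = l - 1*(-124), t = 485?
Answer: -609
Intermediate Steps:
F(l) = 124 + l (F(l) = l + 124 = 124 + l)
-F(t) = -(124 + 485) = -1*609 = -609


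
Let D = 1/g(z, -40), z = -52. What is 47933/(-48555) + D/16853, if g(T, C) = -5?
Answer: -161564912/163659483 ≈ -0.98720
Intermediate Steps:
D = -1/5 (D = 1/(-5) = -1/5 ≈ -0.20000)
47933/(-48555) + D/16853 = 47933/(-48555) - 1/5/16853 = 47933*(-1/48555) - 1/5*1/16853 = -47933/48555 - 1/84265 = -161564912/163659483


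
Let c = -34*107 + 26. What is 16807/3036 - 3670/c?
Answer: 5987417/913836 ≈ 6.5520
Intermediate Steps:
c = -3612 (c = -3638 + 26 = -3612)
16807/3036 - 3670/c = 16807/3036 - 3670/(-3612) = 16807*(1/3036) - 3670*(-1/3612) = 16807/3036 + 1835/1806 = 5987417/913836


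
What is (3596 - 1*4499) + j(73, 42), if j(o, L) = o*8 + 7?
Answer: -312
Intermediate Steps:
j(o, L) = 7 + 8*o (j(o, L) = 8*o + 7 = 7 + 8*o)
(3596 - 1*4499) + j(73, 42) = (3596 - 1*4499) + (7 + 8*73) = (3596 - 4499) + (7 + 584) = -903 + 591 = -312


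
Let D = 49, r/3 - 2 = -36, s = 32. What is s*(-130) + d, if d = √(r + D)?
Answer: -4160 + I*√53 ≈ -4160.0 + 7.2801*I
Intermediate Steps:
r = -102 (r = 6 + 3*(-36) = 6 - 108 = -102)
d = I*√53 (d = √(-102 + 49) = √(-53) = I*√53 ≈ 7.2801*I)
s*(-130) + d = 32*(-130) + I*√53 = -4160 + I*√53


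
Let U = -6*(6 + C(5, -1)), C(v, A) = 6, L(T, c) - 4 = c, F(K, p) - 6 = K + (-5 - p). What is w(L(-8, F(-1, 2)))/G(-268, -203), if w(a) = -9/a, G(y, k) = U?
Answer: 1/16 ≈ 0.062500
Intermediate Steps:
F(K, p) = 1 + K - p (F(K, p) = 6 + (K + (-5 - p)) = 6 + (-5 + K - p) = 1 + K - p)
L(T, c) = 4 + c
U = -72 (U = -6*(6 + 6) = -6*12 = -72)
G(y, k) = -72
w(L(-8, F(-1, 2)))/G(-268, -203) = -9/(4 + (1 - 1 - 1*2))/(-72) = -9/(4 + (1 - 1 - 2))*(-1/72) = -9/(4 - 2)*(-1/72) = -9/2*(-1/72) = 1/16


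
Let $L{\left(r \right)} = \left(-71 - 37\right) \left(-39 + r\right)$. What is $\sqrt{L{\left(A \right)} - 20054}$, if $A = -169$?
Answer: $\sqrt{2410} \approx 49.092$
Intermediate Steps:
$L{\left(r \right)} = 4212 - 108 r$ ($L{\left(r \right)} = - 108 \left(-39 + r\right) = 4212 - 108 r$)
$\sqrt{L{\left(A \right)} - 20054} = \sqrt{\left(4212 - -18252\right) - 20054} = \sqrt{\left(4212 + 18252\right) - 20054} = \sqrt{22464 - 20054} = \sqrt{2410}$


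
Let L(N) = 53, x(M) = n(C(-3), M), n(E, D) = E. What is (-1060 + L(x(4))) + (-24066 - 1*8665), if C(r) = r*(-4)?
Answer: -33738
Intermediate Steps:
C(r) = -4*r
x(M) = 12 (x(M) = -4*(-3) = 12)
(-1060 + L(x(4))) + (-24066 - 1*8665) = (-1060 + 53) + (-24066 - 1*8665) = -1007 + (-24066 - 8665) = -1007 - 32731 = -33738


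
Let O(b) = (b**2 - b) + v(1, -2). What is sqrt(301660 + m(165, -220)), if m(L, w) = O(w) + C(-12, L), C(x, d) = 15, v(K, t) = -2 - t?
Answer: 11*sqrt(2895) ≈ 591.86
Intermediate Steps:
O(b) = b**2 - b (O(b) = (b**2 - b) + (-2 - 1*(-2)) = (b**2 - b) + (-2 + 2) = (b**2 - b) + 0 = b**2 - b)
m(L, w) = 15 + w*(-1 + w) (m(L, w) = w*(-1 + w) + 15 = 15 + w*(-1 + w))
sqrt(301660 + m(165, -220)) = sqrt(301660 + (15 + (-220)**2 - 1*(-220))) = sqrt(301660 + (15 + 48400 + 220)) = sqrt(301660 + 48635) = sqrt(350295) = 11*sqrt(2895)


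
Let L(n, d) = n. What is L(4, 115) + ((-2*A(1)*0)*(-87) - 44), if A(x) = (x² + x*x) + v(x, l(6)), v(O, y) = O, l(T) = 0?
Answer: -40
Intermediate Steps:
A(x) = x + 2*x² (A(x) = (x² + x*x) + x = (x² + x²) + x = 2*x² + x = x + 2*x²)
L(4, 115) + ((-2*A(1)*0)*(-87) - 44) = 4 + ((-2*(1 + 2*1)*0)*(-87) - 44) = 4 + ((-2*(1 + 2)*0)*(-87) - 44) = 4 + ((-2*3*0)*(-87) - 44) = 4 + (-6*0*(-87) - 44) = 4 + (0*(-87) - 44) = 4 + (0 - 44) = 4 - 44 = -40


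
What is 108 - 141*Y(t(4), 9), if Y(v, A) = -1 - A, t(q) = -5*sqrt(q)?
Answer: 1518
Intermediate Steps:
108 - 141*Y(t(4), 9) = 108 - 141*(-1 - 1*9) = 108 - 141*(-1 - 9) = 108 - 141*(-10) = 108 + 1410 = 1518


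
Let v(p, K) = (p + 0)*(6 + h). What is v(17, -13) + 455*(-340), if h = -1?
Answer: -154615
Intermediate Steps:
v(p, K) = 5*p (v(p, K) = (p + 0)*(6 - 1) = p*5 = 5*p)
v(17, -13) + 455*(-340) = 5*17 + 455*(-340) = 85 - 154700 = -154615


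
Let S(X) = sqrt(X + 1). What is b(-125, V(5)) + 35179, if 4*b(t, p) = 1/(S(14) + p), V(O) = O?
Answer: 281433/8 - sqrt(15)/40 ≈ 35179.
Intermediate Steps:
S(X) = sqrt(1 + X)
b(t, p) = 1/(4*(p + sqrt(15))) (b(t, p) = 1/(4*(sqrt(1 + 14) + p)) = 1/(4*(sqrt(15) + p)) = 1/(4*(p + sqrt(15))))
b(-125, V(5)) + 35179 = 1/(4*(5 + sqrt(15))) + 35179 = 35179 + 1/(4*(5 + sqrt(15)))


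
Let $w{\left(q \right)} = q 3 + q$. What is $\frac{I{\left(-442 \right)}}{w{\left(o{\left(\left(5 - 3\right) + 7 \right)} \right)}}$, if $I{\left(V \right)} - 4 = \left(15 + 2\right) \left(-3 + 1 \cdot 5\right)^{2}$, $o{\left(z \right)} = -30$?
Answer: $- \frac{3}{5} \approx -0.6$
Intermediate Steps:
$w{\left(q \right)} = 4 q$ ($w{\left(q \right)} = 3 q + q = 4 q$)
$I{\left(V \right)} = 72$ ($I{\left(V \right)} = 4 + \left(15 + 2\right) \left(-3 + 1 \cdot 5\right)^{2} = 4 + 17 \left(-3 + 5\right)^{2} = 4 + 17 \cdot 2^{2} = 4 + 17 \cdot 4 = 4 + 68 = 72$)
$\frac{I{\left(-442 \right)}}{w{\left(o{\left(\left(5 - 3\right) + 7 \right)} \right)}} = \frac{72}{4 \left(-30\right)} = \frac{72}{-120} = 72 \left(- \frac{1}{120}\right) = - \frac{3}{5}$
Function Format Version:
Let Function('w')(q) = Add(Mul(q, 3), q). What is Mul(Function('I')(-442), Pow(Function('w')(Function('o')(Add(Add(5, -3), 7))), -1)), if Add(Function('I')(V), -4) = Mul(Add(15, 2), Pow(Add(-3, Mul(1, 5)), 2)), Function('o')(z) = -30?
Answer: Rational(-3, 5) ≈ -0.60000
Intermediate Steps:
Function('w')(q) = Mul(4, q) (Function('w')(q) = Add(Mul(3, q), q) = Mul(4, q))
Function('I')(V) = 72 (Function('I')(V) = Add(4, Mul(Add(15, 2), Pow(Add(-3, Mul(1, 5)), 2))) = Add(4, Mul(17, Pow(Add(-3, 5), 2))) = Add(4, Mul(17, Pow(2, 2))) = Add(4, Mul(17, 4)) = Add(4, 68) = 72)
Mul(Function('I')(-442), Pow(Function('w')(Function('o')(Add(Add(5, -3), 7))), -1)) = Mul(72, Pow(Mul(4, -30), -1)) = Mul(72, Pow(-120, -1)) = Mul(72, Rational(-1, 120)) = Rational(-3, 5)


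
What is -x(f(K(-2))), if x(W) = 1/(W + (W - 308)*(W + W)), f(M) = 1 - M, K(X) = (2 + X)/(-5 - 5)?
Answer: 1/613 ≈ 0.0016313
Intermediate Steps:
K(X) = -⅕ - X/10 (K(X) = (2 + X)/(-10) = (2 + X)*(-⅒) = -⅕ - X/10)
x(W) = 1/(W + 2*W*(-308 + W)) (x(W) = 1/(W + (-308 + W)*(2*W)) = 1/(W + 2*W*(-308 + W)))
-x(f(K(-2))) = -1/((1 - (-⅕ - ⅒*(-2)))*(-615 + 2*(1 - (-⅕ - ⅒*(-2))))) = -1/((1 - (-⅕ + ⅕))*(-615 + 2*(1 - (-⅕ + ⅕)))) = -1/((1 - 1*0)*(-615 + 2*(1 - 1*0))) = -1/((1 + 0)*(-615 + 2*(1 + 0))) = -1/(1*(-615 + 2*1)) = -1/(-615 + 2) = -1/(-613) = -(-1)/613 = -1*(-1/613) = 1/613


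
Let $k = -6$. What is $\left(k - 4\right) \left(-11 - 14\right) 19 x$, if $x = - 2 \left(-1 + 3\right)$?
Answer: $-19000$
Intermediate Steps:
$x = -4$ ($x = \left(-2\right) 2 = -4$)
$\left(k - 4\right) \left(-11 - 14\right) 19 x = \left(-6 - 4\right) \left(-11 - 14\right) 19 \left(-4\right) = \left(-10\right) \left(-25\right) 19 \left(-4\right) = 250 \cdot 19 \left(-4\right) = 4750 \left(-4\right) = -19000$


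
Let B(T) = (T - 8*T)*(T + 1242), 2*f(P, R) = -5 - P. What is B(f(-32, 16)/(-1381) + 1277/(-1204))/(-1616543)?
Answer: -3672284447665847/638453911918830224 ≈ -0.0057518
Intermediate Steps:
f(P, R) = -5/2 - P/2 (f(P, R) = (-5 - P)/2 = -5/2 - P/2)
B(T) = -7*T*(1242 + T) (B(T) = (-7*T)*(1242 + T) = -7*T*(1242 + T))
B(f(-32, 16)/(-1381) + 1277/(-1204))/(-1616543) = -7*((-5/2 - ½*(-32))/(-1381) + 1277/(-1204))*(1242 + ((-5/2 - ½*(-32))/(-1381) + 1277/(-1204)))/(-1616543) = -7*((-5/2 + 16)*(-1/1381) + 1277*(-1/1204))*(1242 + ((-5/2 + 16)*(-1/1381) + 1277*(-1/1204)))*(-1/1616543) = -7*((27/2)*(-1/1381) - 1277/1204)*(1242 + ((27/2)*(-1/1381) - 1277/1204))*(-1/1616543) = -7*(-27/2762 - 1277/1204)*(1242 + (-27/2762 - 1277/1204))*(-1/1616543) = -7*(-1779791/1662724)*(1242 - 1779791/1662724)*(-1/1616543) = -7*(-1779791/1662724)*2063323417/1662724*(-1/1616543) = (3672284447665847/394950157168)*(-1/1616543) = -3672284447665847/638453911918830224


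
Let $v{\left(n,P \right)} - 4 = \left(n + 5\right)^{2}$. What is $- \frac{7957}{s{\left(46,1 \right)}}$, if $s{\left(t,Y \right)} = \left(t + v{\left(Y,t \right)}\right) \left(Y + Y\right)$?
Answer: $- \frac{7957}{172} \approx -46.262$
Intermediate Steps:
$v{\left(n,P \right)} = 4 + \left(5 + n\right)^{2}$ ($v{\left(n,P \right)} = 4 + \left(n + 5\right)^{2} = 4 + \left(5 + n\right)^{2}$)
$s{\left(t,Y \right)} = 2 Y \left(4 + t + \left(5 + Y\right)^{2}\right)$ ($s{\left(t,Y \right)} = \left(t + \left(4 + \left(5 + Y\right)^{2}\right)\right) \left(Y + Y\right) = \left(4 + t + \left(5 + Y\right)^{2}\right) 2 Y = 2 Y \left(4 + t + \left(5 + Y\right)^{2}\right)$)
$- \frac{7957}{s{\left(46,1 \right)}} = - \frac{7957}{2 \cdot 1 \left(4 + 46 + \left(5 + 1\right)^{2}\right)} = - \frac{7957}{2 \cdot 1 \left(4 + 46 + 6^{2}\right)} = - \frac{7957}{2 \cdot 1 \left(4 + 46 + 36\right)} = - \frac{7957}{2 \cdot 1 \cdot 86} = - \frac{7957}{172}$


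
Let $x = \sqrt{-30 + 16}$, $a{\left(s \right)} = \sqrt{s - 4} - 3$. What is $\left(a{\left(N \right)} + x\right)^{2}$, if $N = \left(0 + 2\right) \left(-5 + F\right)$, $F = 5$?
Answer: $\left(-3 + 2 i + i \sqrt{14}\right)^{2} \approx -23.967 - 34.45 i$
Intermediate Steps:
$N = 0$ ($N = \left(0 + 2\right) \left(-5 + 5\right) = 2 \cdot 0 = 0$)
$a{\left(s \right)} = -3 + \sqrt{-4 + s}$ ($a{\left(s \right)} = \sqrt{-4 + s} - 3 = -3 + \sqrt{-4 + s}$)
$x = i \sqrt{14}$ ($x = \sqrt{-14} = i \sqrt{14} \approx 3.7417 i$)
$\left(a{\left(N \right)} + x\right)^{2} = \left(\left(-3 + \sqrt{-4 + 0}\right) + i \sqrt{14}\right)^{2} = \left(\left(-3 + \sqrt{-4}\right) + i \sqrt{14}\right)^{2} = \left(\left(-3 + 2 i\right) + i \sqrt{14}\right)^{2} = \left(-3 + 2 i + i \sqrt{14}\right)^{2}$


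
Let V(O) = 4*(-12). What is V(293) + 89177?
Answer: 89129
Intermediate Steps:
V(O) = -48
V(293) + 89177 = -48 + 89177 = 89129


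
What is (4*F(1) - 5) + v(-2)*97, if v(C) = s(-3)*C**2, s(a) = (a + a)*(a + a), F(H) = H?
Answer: 13967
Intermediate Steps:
s(a) = 4*a**2 (s(a) = (2*a)*(2*a) = 4*a**2)
v(C) = 36*C**2 (v(C) = (4*(-3)**2)*C**2 = (4*9)*C**2 = 36*C**2)
(4*F(1) - 5) + v(-2)*97 = (4*1 - 5) + (36*(-2)**2)*97 = (4 - 5) + (36*4)*97 = -1 + 144*97 = -1 + 13968 = 13967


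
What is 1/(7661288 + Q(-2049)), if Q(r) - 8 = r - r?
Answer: 1/7661296 ≈ 1.3053e-7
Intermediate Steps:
Q(r) = 8 (Q(r) = 8 + (r - r) = 8 + 0 = 8)
1/(7661288 + Q(-2049)) = 1/(7661288 + 8) = 1/7661296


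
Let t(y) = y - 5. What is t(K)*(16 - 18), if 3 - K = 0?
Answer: 4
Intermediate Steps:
K = 3 (K = 3 - 1*0 = 3 + 0 = 3)
t(y) = -5 + y
t(K)*(16 - 18) = (-5 + 3)*(16 - 18) = -2*(-2) = 4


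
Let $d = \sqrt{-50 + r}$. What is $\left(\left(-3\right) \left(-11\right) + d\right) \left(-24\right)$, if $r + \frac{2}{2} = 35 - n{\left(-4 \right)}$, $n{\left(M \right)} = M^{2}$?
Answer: $-792 - 96 i \sqrt{2} \approx -792.0 - 135.76 i$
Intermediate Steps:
$r = 18$ ($r = -1 + \left(35 - \left(-4\right)^{2}\right) = -1 + \left(35 - 16\right) = -1 + 19 = 18$)
$d = 4 i \sqrt{2}$ ($d = \sqrt{-50 + 18} = \sqrt{-32} = 4 i \sqrt{2} \approx 5.6569 i$)
$\left(\left(-3\right) \left(-11\right) + d\right) \left(-24\right) = \left(\left(-3\right) \left(-11\right) + 4 i \sqrt{2}\right) \left(-24\right) = \left(33 + 4 i \sqrt{2}\right) \left(-24\right) = -792 - 96 i \sqrt{2}$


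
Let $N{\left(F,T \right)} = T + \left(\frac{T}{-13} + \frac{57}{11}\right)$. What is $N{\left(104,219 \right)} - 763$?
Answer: $- \frac{79460}{143} \approx -555.66$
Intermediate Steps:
$N{\left(F,T \right)} = \frac{57}{11} + \frac{12 T}{13}$ ($N{\left(F,T \right)} = T + \left(T \left(- \frac{1}{13}\right) + 57 \cdot \frac{1}{11}\right) = T - \left(- \frac{57}{11} + \frac{T}{13}\right) = \frac{57}{11} + \frac{12 T}{13}$)
$N{\left(104,219 \right)} - 763 = \left(\frac{57}{11} + \frac{12}{13} \cdot 219\right) - 763 = \left(\frac{57}{11} + \frac{2628}{13}\right) - 763 = \frac{29649}{143} - 763 = - \frac{79460}{143}$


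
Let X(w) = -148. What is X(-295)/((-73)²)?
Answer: -148/5329 ≈ -0.027773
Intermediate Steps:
X(-295)/((-73)²) = -148/((-73)²) = -148/5329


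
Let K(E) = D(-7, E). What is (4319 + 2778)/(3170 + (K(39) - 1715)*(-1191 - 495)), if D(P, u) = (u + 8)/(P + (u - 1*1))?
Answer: 220007/89655218 ≈ 0.0024539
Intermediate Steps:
D(P, u) = (8 + u)/(-1 + P + u) (D(P, u) = (8 + u)/(P + (u - 1)) = (8 + u)/(P + (-1 + u)) = (8 + u)/(-1 + P + u))
K(E) = (8 + E)/(-8 + E) (K(E) = (8 + E)/(-1 - 7 + E) = (8 + E)/(-8 + E))
(4319 + 2778)/(3170 + (K(39) - 1715)*(-1191 - 495)) = (4319 + 2778)/(3170 + ((8 + 39)/(-8 + 39) - 1715)*(-1191 - 495)) = 7097/(3170 + (47/31 - 1715)*(-1686)) = 7097/(3170 - 53118/31*(-1686)) = 7097/(3170 + 89556948/31) = 7097/(89655218/31) = 7097*(31/89655218) = 220007/89655218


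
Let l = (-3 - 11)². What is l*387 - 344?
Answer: 75508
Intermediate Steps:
l = 196 (l = (-14)² = 196)
l*387 - 344 = 196*387 - 344 = 75852 - 344 = 75508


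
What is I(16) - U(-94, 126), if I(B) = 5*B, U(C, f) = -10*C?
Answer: -860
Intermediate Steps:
I(16) - U(-94, 126) = 5*16 - (-10)*(-94) = 80 - 1*940 = 80 - 940 = -860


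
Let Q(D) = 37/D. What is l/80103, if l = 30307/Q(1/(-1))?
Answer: -30307/2963811 ≈ -0.010226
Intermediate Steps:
l = -30307/37 (l = 30307/((37/(1/(-1)))) = 30307/((37/(-1))) = 30307/((37*(-1))) = 30307/(-37) = 30307*(-1/37) = -30307/37 ≈ -819.11)
l/80103 = -30307/37/80103 = -30307/37*1/80103 = -30307/2963811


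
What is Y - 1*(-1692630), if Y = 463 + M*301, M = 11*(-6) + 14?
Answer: 1677441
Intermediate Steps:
M = -52 (M = -66 + 14 = -52)
Y = -15189 (Y = 463 - 52*301 = 463 - 15652 = -15189)
Y - 1*(-1692630) = -15189 - 1*(-1692630) = -15189 + 1692630 = 1677441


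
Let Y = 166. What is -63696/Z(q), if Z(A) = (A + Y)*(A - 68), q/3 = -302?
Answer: -7962/90095 ≈ -0.088373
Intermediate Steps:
q = -906 (q = 3*(-302) = -906)
Z(A) = (-68 + A)*(166 + A) (Z(A) = (A + 166)*(A - 68) = (166 + A)*(-68 + A) = (-68 + A)*(166 + A))
-63696/Z(q) = -63696/(-11288 + (-906)**2 + 98*(-906)) = -63696/(-11288 + 820836 - 88788) = -63696/720760 = -63696*1/720760 = -7962/90095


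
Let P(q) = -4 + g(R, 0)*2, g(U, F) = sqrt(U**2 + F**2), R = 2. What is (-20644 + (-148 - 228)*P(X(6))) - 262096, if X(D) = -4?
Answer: -282740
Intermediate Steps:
g(U, F) = sqrt(F**2 + U**2)
P(q) = 0 (P(q) = -4 + sqrt(0**2 + 2**2)*2 = -4 + sqrt(0 + 4)*2 = -4 + sqrt(4)*2 = -4 + 2*2 = -4 + 4 = 0)
(-20644 + (-148 - 228)*P(X(6))) - 262096 = (-20644 + (-148 - 228)*0) - 262096 = (-20644 - 376*0) - 262096 = (-20644 + 0) - 262096 = -20644 - 262096 = -282740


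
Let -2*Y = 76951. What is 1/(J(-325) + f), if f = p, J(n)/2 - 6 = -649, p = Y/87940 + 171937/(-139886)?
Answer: -12301574840/15840327567813 ≈ -0.00077660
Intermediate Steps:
Y = -76951/2 (Y = -½*76951 = -76951/2 ≈ -38476.)
p = -20502323573/12301574840 (p = -76951/2/87940 + 171937/(-139886) = -76951/2*1/87940 + 171937*(-1/139886) = -76951/175880 - 171937/139886 = -20502323573/12301574840 ≈ -1.6666)
J(n) = -1286 (J(n) = 12 + 2*(-649) = 12 - 1298 = -1286)
f = -20502323573/12301574840 ≈ -1.6666
1/(J(-325) + f) = 1/(-1286 - 20502323573/12301574840) = 1/(-15840327567813/12301574840) = -12301574840/15840327567813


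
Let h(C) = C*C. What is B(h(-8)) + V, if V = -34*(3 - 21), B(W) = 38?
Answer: 650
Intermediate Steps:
h(C) = C**2
V = 612 (V = -34*(-18) = 612)
B(h(-8)) + V = 38 + 612 = 650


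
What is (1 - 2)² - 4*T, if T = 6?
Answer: -23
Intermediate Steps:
(1 - 2)² - 4*T = (1 - 2)² - 4*6 = (-1)² - 24 = 1 - 24 = -23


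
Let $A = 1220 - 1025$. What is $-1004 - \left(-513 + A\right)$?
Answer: $-686$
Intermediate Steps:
$A = 195$
$-1004 - \left(-513 + A\right) = -1004 - \left(-513 + 195\right) = -1004 - -318 = -1004 + 318 = -686$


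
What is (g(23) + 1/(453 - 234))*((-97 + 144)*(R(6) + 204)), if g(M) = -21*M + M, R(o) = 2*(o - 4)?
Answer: -984824464/219 ≈ -4.4969e+6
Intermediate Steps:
R(o) = -8 + 2*o (R(o) = 2*(-4 + o) = -8 + 2*o)
g(M) = -20*M
(g(23) + 1/(453 - 234))*((-97 + 144)*(R(6) + 204)) = (-20*23 + 1/(453 - 234))*((-97 + 144)*((-8 + 2*6) + 204)) = (-460 + 1/219)*(47*((-8 + 12) + 204)) = (-460 + 1/219)*(47*(4 + 204)) = -4734733*208/219 = -100739/219*9776 = -984824464/219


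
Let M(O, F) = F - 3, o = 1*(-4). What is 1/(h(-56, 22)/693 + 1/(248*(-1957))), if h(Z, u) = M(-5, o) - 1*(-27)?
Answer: 336337848/9706027 ≈ 34.652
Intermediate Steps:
o = -4
M(O, F) = -3 + F
h(Z, u) = 20 (h(Z, u) = (-3 - 4) - 1*(-27) = -7 + 27 = 20)
1/(h(-56, 22)/693 + 1/(248*(-1957))) = 1/(20/693 + 1/(248*(-1957))) = 1/(20*(1/693) + (1/248)*(-1/1957)) = 1/(20/693 - 1/485336) = 1/(9706027/336337848) = 336337848/9706027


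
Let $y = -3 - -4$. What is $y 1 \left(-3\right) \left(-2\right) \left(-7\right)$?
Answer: $-42$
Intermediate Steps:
$y = 1$ ($y = -3 + 4 = 1$)
$y 1 \left(-3\right) \left(-2\right) \left(-7\right) = 1 \cdot 1 \left(-3\right) \left(-2\right) \left(-7\right) = 1 \left(\left(-3\right) \left(-2\right)\right) \left(-7\right) = 1 \cdot 6 \left(-7\right) = 6 \left(-7\right) = -42$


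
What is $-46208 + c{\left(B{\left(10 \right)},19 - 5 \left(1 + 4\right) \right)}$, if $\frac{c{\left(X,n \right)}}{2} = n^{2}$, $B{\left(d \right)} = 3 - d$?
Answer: $-46136$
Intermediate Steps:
$c{\left(X,n \right)} = 2 n^{2}$
$-46208 + c{\left(B{\left(10 \right)},19 - 5 \left(1 + 4\right) \right)} = -46208 + 2 \left(19 - 5 \left(1 + 4\right)\right)^{2} = -46208 + 2 \left(19 - 5 \cdot 5\right)^{2} = -46208 + 2 \left(19 - 25\right)^{2} = -46208 + 2 \left(-6\right)^{2} = -46208 + 2 \cdot 36 = -46208 + 72 = -46136$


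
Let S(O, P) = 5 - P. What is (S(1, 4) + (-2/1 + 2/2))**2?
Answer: 0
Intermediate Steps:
(S(1, 4) + (-2/1 + 2/2))**2 = ((5 - 1*4) + (-2/1 + 2/2))**2 = ((5 - 4) + (-2*1 + 2*(1/2)))**2 = (1 + (-2 + 1))**2 = (1 - 1)**2 = 0**2 = 0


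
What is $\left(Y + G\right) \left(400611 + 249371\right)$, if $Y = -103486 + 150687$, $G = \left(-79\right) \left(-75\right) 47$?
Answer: $211683537832$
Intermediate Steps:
$G = 278475$ ($G = 5925 \cdot 47 = 278475$)
$Y = 47201$
$\left(Y + G\right) \left(400611 + 249371\right) = \left(47201 + 278475\right) \left(400611 + 249371\right) = 325676 \cdot 649982 = 211683537832$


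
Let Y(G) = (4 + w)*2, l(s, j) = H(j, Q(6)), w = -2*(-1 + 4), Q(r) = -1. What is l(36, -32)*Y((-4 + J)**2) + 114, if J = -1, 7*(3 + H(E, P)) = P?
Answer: 886/7 ≈ 126.57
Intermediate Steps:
w = -6 (w = -2*3 = -6)
H(E, P) = -3 + P/7
l(s, j) = -22/7 (l(s, j) = -3 + (1/7)*(-1) = -3 - 1/7 = -22/7)
Y(G) = -4 (Y(G) = (4 - 6)*2 = -2*2 = -4)
l(36, -32)*Y((-4 + J)**2) + 114 = -22/7*(-4) + 114 = 88/7 + 114 = 886/7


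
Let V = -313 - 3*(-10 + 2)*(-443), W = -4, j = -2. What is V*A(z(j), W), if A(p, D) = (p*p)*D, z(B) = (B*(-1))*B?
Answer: 700480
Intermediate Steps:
V = -10945 (V = -313 - 3*(-8)*(-443) = -313 + 24*(-443) = -313 - 10632 = -10945)
z(B) = -B² (z(B) = (-B)*B = -B²)
A(p, D) = D*p² (A(p, D) = p²*D = D*p²)
V*A(z(j), W) = -(-43780)*(-1*(-2)²)² = -(-43780)*(-1*4)² = -(-43780)*(-4)² = -(-43780)*16 = -10945*(-64) = 700480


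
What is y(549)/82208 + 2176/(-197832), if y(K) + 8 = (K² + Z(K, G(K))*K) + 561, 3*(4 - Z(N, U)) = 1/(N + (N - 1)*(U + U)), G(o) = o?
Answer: 8226364348835/2230115030304 ≈ 3.6888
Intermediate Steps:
Z(N, U) = 4 - 1/(3*(N + 2*U*(-1 + N))) (Z(N, U) = 4 - 1/(3*(N + (N - 1)*(U + U))) = 4 - 1/(3*(N + (-1 + N)*(2*U))) = 4 - 1/(3*(N + 2*U*(-1 + N))))
y(K) = 553 + K² + K*(-1 - 12*K + 24*K²)/(3*(-K + 2*K²)) (y(K) = -8 + ((K² + ((-1 - 24*K + 12*K + 24*K*K)/(3*(K - 2*K + 2*K*K)))*K) + 561) = -8 + ((K² + ((-1 - 24*K + 12*K + 24*K²)/(3*(K - 2*K + 2*K²)))*K) + 561) = -8 + ((K² + ((-1 - 12*K + 24*K²)/(3*(-K + 2*K²)))*K) + 561) = -8 + ((K² + K*(-1 - 12*K + 24*K²)/(3*(-K + 2*K²))) + 561) = -8 + (561 + K² + K*(-1 - 12*K + 24*K²)/(3*(-K + 2*K²))) = 553 + K² + K*(-1 - 12*K + 24*K²)/(3*(-K + 2*K²)))
y(549)/82208 + 2176/(-197832) = ((-1660 + 6*549³ + 21*549² + 3306*549)/(3*(-1 + 2*549)))/82208 + 2176/(-197832) = ((-1660 + 6*165469149 + 21*301401 + 1814994)/(3*(-1 + 1098)))*(1/82208) + 2176*(-1/197832) = ((⅓)*(-1660 + 992814894 + 6329421 + 1814994)/1097)*(1/82208) - 272/24729 = ((⅓)*(1/1097)*1000957649)*(1/82208) - 272/24729 = (1000957649/3291)*(1/82208) - 272/24729 = 1000957649/270546528 - 272/24729 = 8226364348835/2230115030304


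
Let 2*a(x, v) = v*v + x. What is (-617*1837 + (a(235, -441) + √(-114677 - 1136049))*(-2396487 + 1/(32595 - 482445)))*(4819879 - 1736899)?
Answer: -10786138892795022444728/14995 - 110787880761546466*I*√1250726/14995 ≈ -7.1932e+17 - 8.2628e+15*I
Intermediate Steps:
a(x, v) = x/2 + v²/2 (a(x, v) = (v*v + x)/2 = (v² + x)/2 = (x + v²)/2 = x/2 + v²/2)
(-617*1837 + (a(235, -441) + √(-114677 - 1136049))*(-2396487 + 1/(32595 - 482445)))*(4819879 - 1736899) = (-617*1837 + (((½)*235 + (½)*(-441)²) + √(-114677 - 1136049))*(-2396487 + 1/(32595 - 482445)))*(4819879 - 1736899) = (-1133429 + ((235/2 + (½)*194481) + √(-1250726))*(-2396487 + 1/(-449850)))*3082980 = (-1133429 + ((235/2 + 194481/2) + I*√1250726)*(-2396487 - 1/449850))*3082980 = (-1133429 + (97358 + I*√1250726)*(-1078059676951/449850))*3082980 = (-1133429 + (-52478867014297729/224925 - 1078059676951*I*√1250726/449850))*3082980 = (-52479121950815554/224925 - 1078059676951*I*√1250726/449850)*3082980 = -10786138892795022444728/14995 - 110787880761546466*I*√1250726/14995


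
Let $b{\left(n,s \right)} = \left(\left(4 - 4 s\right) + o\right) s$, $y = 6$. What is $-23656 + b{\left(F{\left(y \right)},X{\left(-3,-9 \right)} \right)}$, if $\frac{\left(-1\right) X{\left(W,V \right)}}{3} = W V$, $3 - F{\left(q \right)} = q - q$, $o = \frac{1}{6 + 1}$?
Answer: $- \frac{351649}{7} \approx -50236.0$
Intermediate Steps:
$o = \frac{1}{7} \approx 0.14286$
$F{\left(q \right)} = 3$ ($F{\left(q \right)} = 3 - \left(q - q\right) = 3 - 0 = 3 + 0 = 3$)
$X{\left(W,V \right)} = - 3 V W$ ($X{\left(W,V \right)} = - 3 W V = - 3 V W$)
$b{\left(n,s \right)} = s \left(\frac{29}{7} - 4 s\right)$ ($b{\left(n,s \right)} = \left(\left(4 - 4 s\right) + \frac{1}{7}\right) s = \left(\frac{29}{7} - 4 s\right) s = s \left(\frac{29}{7} - 4 s\right)$)
$-23656 + b{\left(F{\left(y \right)},X{\left(-3,-9 \right)} \right)} = -23656 + \frac{\left(-3\right) \left(-9\right) \left(-3\right) \left(29 - 28 \left(\left(-3\right) \left(-9\right) \left(-3\right)\right)\right)}{7} = -23656 + \frac{1}{7} \left(-81\right) \left(29 - -2268\right) = -23656 + \frac{1}{7} \left(-81\right) \left(29 + 2268\right) = -23656 + \frac{1}{7} \left(-81\right) 2297 = -23656 - \frac{186057}{7} = - \frac{351649}{7}$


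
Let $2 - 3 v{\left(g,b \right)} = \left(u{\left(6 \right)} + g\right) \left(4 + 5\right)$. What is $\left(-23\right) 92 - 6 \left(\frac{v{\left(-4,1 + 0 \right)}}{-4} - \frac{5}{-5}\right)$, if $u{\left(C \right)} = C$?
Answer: $-2130$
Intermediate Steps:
$v{\left(g,b \right)} = - \frac{52}{3} - 3 g$ ($v{\left(g,b \right)} = \frac{2}{3} - \frac{\left(6 + g\right) \left(4 + 5\right)}{3} = \frac{2}{3} - \frac{\left(6 + g\right) 9}{3} = \frac{2}{3} - \frac{54 + 9 g}{3} = \frac{2}{3} - \left(18 + 3 g\right) = - \frac{52}{3} - 3 g$)
$\left(-23\right) 92 - 6 \left(\frac{v{\left(-4,1 + 0 \right)}}{-4} - \frac{5}{-5}\right) = \left(-23\right) 92 - 6 \left(\frac{- \frac{52}{3} - -12}{-4} - \frac{5}{-5}\right) = -2116 - 6 \left(\left(- \frac{52}{3} + 12\right) \left(- \frac{1}{4}\right) - -1\right) = -2116 - 6 \left(\left(- \frac{16}{3}\right) \left(- \frac{1}{4}\right) + 1\right) = -2116 - 6 \left(\frac{4}{3} + 1\right) = -2116 - 14 = -2130$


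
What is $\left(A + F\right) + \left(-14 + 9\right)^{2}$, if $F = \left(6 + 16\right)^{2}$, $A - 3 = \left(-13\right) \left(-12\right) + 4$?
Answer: $672$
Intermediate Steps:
$A = 163$ ($A = 3 + \left(\left(-13\right) \left(-12\right) + 4\right) = 3 + \left(156 + 4\right) = 3 + 160 = 163$)
$F = 484$ ($F = 22^{2} = 484$)
$\left(A + F\right) + \left(-14 + 9\right)^{2} = \left(163 + 484\right) + \left(-14 + 9\right)^{2} = 647 + \left(-5\right)^{2} = 647 + 25 = 672$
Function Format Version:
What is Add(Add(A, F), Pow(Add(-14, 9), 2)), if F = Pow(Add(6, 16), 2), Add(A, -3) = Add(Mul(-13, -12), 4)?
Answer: 672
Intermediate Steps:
A = 163 (A = Add(3, Add(Mul(-13, -12), 4)) = Add(3, Add(156, 4)) = Add(3, 160) = 163)
F = 484 (F = Pow(22, 2) = 484)
Add(Add(A, F), Pow(Add(-14, 9), 2)) = Add(Add(163, 484), Pow(Add(-14, 9), 2)) = Add(647, Pow(-5, 2)) = Add(647, 25) = 672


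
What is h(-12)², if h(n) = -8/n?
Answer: 4/9 ≈ 0.44444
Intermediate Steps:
h(-12)² = (-8/(-12))² = (-8*(-1/12))² = (⅔)² = 4/9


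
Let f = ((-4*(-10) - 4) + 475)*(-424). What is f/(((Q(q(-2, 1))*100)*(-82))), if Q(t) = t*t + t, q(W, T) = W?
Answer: 27083/2050 ≈ 13.211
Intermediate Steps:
Q(t) = t + t² (Q(t) = t² + t = t + t²)
f = -216664 (f = ((40 - 4) + 475)*(-424) = (36 + 475)*(-424) = 511*(-424) = -216664)
f/(((Q(q(-2, 1))*100)*(-82))) = -216664*1/(16400*(1 - 2)) = -216664/((-2*(-1)*100)*(-82)) = -216664/((2*100)*(-82)) = -216664/(200*(-82)) = -216664/(-16400) = -216664*(-1/16400) = 27083/2050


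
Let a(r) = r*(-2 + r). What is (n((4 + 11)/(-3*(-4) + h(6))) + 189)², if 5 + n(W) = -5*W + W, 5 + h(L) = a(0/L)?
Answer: 1507984/49 ≈ 30775.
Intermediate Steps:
h(L) = -5 (h(L) = -5 + (0/L)*(-2 + 0/L) = -5 + 0*(-2 + 0) = -5 + 0*(-2) = -5 + 0 = -5)
n(W) = -5 - 4*W (n(W) = -5 + (-5*W + W) = -5 - 4*W)
(n((4 + 11)/(-3*(-4) + h(6))) + 189)² = ((-5 - 4*(4 + 11)/(-3*(-4) - 5)) + 189)² = ((-5 - 60/(12 - 5)) + 189)² = ((-5 - 60/7) + 189)² = (-95/7 + 189)² = (1228/7)² = 1507984/49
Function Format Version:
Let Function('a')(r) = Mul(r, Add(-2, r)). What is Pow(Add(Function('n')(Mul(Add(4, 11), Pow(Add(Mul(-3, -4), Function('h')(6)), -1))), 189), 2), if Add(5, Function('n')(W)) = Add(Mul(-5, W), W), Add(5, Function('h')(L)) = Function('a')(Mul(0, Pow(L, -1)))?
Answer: Rational(1507984, 49) ≈ 30775.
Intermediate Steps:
Function('h')(L) = -5 (Function('h')(L) = Add(-5, Mul(Mul(0, Pow(L, -1)), Add(-2, Mul(0, Pow(L, -1))))) = Add(-5, Mul(0, Add(-2, 0))) = Add(-5, Mul(0, -2)) = Add(-5, 0) = -5)
Function('n')(W) = Add(-5, Mul(-4, W)) (Function('n')(W) = Add(-5, Add(Mul(-5, W), W)) = Add(-5, Mul(-4, W)))
Pow(Add(Function('n')(Mul(Add(4, 11), Pow(Add(Mul(-3, -4), Function('h')(6)), -1))), 189), 2) = Pow(Add(Add(-5, Mul(-4, Mul(Add(4, 11), Pow(Add(Mul(-3, -4), -5), -1)))), 189), 2) = Pow(Add(Add(-5, Mul(-4, Mul(15, Pow(Add(12, -5), -1)))), 189), 2) = Pow(Add(Add(-5, Mul(-4, Mul(15, Pow(7, -1)))), 189), 2) = Pow(Add(Add(-5, Mul(-4, Mul(15, Rational(1, 7)))), 189), 2) = Pow(Add(Add(-5, Mul(-4, Rational(15, 7))), 189), 2) = Pow(Add(Add(-5, Rational(-60, 7)), 189), 2) = Pow(Add(Rational(-95, 7), 189), 2) = Pow(Rational(1228, 7), 2) = Rational(1507984, 49)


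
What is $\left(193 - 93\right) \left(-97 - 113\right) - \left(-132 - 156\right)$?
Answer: $-20712$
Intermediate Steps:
$\left(193 - 93\right) \left(-97 - 113\right) - \left(-132 - 156\right) = 100 \left(-210\right) - \left(-132 - 156\right) = -21000 - -288 = -21000 + 288 = -20712$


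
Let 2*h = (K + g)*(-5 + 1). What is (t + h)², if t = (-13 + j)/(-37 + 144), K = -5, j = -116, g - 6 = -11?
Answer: 4044121/11449 ≈ 353.23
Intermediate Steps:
g = -5 (g = 6 - 11 = -5)
t = -129/107 (t = (-13 - 116)/(-37 + 144) = -129/107 ≈ -1.2056)
h = 20 (h = ((-5 - 5)*(-5 + 1))/2 = (-10*(-4))/2 = (½)*40 = 20)
(t + h)² = (-129/107 + 20)² = (2011/107)² = 4044121/11449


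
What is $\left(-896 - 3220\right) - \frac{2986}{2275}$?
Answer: $- \frac{9366886}{2275} \approx -4117.3$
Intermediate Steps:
$\left(-896 - 3220\right) - \frac{2986}{2275} = -4116 - \frac{2986}{2275} = - \frac{9366886}{2275}$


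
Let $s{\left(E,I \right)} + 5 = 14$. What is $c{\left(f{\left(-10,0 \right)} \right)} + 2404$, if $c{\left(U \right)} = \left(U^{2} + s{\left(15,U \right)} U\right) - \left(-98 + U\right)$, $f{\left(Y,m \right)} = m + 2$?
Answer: $2522$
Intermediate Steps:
$s{\left(E,I \right)} = 9$ ($s{\left(E,I \right)} = -5 + 14 = 9$)
$f{\left(Y,m \right)} = 2 + m$
$c{\left(U \right)} = 98 + U^{2} + 8 U$ ($c{\left(U \right)} = \left(U^{2} + 9 U\right) - \left(-98 + U\right) = 98 + U^{2} + 8 U$)
$c{\left(f{\left(-10,0 \right)} \right)} + 2404 = \left(98 + \left(2 + 0\right)^{2} + 8 \left(2 + 0\right)\right) + 2404 = \left(98 + 2^{2} + 8 \cdot 2\right) + 2404 = \left(98 + 4 + 16\right) + 2404 = 118 + 2404 = 2522$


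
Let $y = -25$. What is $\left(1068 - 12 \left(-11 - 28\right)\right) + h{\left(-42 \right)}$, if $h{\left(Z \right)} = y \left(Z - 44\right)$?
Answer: $3686$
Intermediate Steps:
$h{\left(Z \right)} = 1100 - 25 Z$ ($h{\left(Z \right)} = - 25 \left(Z - 44\right) = - 25 \left(-44 + Z\right) = 1100 - 25 Z$)
$\left(1068 - 12 \left(-11 - 28\right)\right) + h{\left(-42 \right)} = \left(1068 - 12 \left(-11 - 28\right)\right) + \left(1100 - -1050\right) = \left(1068 - -468\right) + \left(1100 + 1050\right) = \left(1068 + 468\right) + 2150 = 1536 + 2150 = 3686$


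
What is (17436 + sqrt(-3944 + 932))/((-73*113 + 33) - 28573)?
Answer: -5812/12263 - 2*I*sqrt(753)/36789 ≈ -0.47395 - 0.0014918*I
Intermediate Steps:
(17436 + sqrt(-3944 + 932))/((-73*113 + 33) - 28573) = (17436 + sqrt(-3012))/((-8249 + 33) - 28573) = (17436 + 2*I*sqrt(753))/(-8216 - 28573) = (17436 + 2*I*sqrt(753))/(-36789) = (17436 + 2*I*sqrt(753))*(-1/36789) = -5812/12263 - 2*I*sqrt(753)/36789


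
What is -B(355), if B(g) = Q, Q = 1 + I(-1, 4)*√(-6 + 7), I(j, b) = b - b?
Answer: -1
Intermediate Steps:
I(j, b) = 0
Q = 1 (Q = 1 + 0*√(-6 + 7) = 1 + 0*√1 = 1 + 0*1 = 1 + 0 = 1)
B(g) = 1
-B(355) = -1*1 = -1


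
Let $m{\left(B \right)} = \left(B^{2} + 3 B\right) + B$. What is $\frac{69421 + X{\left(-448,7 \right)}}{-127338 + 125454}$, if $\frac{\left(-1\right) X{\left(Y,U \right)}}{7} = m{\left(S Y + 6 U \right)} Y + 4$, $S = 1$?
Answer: $- \frac{170634075}{628} \approx -2.7171 \cdot 10^{5}$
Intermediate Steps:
$m{\left(B \right)} = B^{2} + 4 B$
$X{\left(Y,U \right)} = -28 - 7 Y \left(Y + 6 U\right) \left(4 + Y + 6 U\right)$ ($X{\left(Y,U \right)} = - 7 \left(\left(1 Y + 6 U\right) \left(4 + \left(1 Y + 6 U\right)\right) Y + 4\right) = - 7 \left(\left(Y + 6 U\right) \left(4 + \left(Y + 6 U\right)\right) Y + 4\right) = - 7 \left(\left(Y + 6 U\right) \left(4 + Y + 6 U\right) Y + 4\right) = - 7 \left(Y \left(Y + 6 U\right) \left(4 + Y + 6 U\right) + 4\right) = - 7 \left(4 + Y \left(Y + 6 U\right) \left(4 + Y + 6 U\right)\right) = -28 - 7 Y \left(Y + 6 U\right) \left(4 + Y + 6 U\right)$)
$\frac{69421 + X{\left(-448,7 \right)}}{-127338 + 125454} = \frac{69421 - \left(28 - 3136 \left(-448 + 6 \cdot 7\right) \left(4 - 448 + 6 \cdot 7\right)\right)}{-127338 + 125454} = \frac{69421 - \left(28 - 3136 \left(-448 + 42\right) \left(4 - 448 + 42\right)\right)}{-1884} = \left(69421 - \left(28 - \left(-1273216\right) \left(-402\right)\right)\right) \left(- \frac{1}{1884}\right) = \left(69421 + \left(-28 + 511832832\right)\right) \left(- \frac{1}{1884}\right) = \left(69421 + 511832804\right) \left(- \frac{1}{1884}\right) = 511902225 \left(- \frac{1}{1884}\right) = - \frac{170634075}{628}$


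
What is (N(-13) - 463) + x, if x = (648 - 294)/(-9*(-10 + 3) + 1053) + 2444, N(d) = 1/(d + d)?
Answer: 2395366/1209 ≈ 1981.3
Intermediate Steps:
N(d) = 1/(2*d)
x = 454643/186 (x = 354/(-9*(-7) + 1053) + 2444 = 354/(63 + 1053) + 2444 = 354/1116 + 2444 = 354*(1/1116) + 2444 = 59/186 + 2444 = 454643/186 ≈ 2444.3)
(N(-13) - 463) + x = ((½)/(-13) - 463) + 454643/186 = ((½)*(-1/13) - 463) + 454643/186 = (-1/26 - 463) + 454643/186 = -12039/26 + 454643/186 = 2395366/1209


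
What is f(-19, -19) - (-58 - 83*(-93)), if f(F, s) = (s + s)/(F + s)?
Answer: -7660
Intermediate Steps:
f(F, s) = 2*s/(F + s) (f(F, s) = (2*s)/(F + s) = 2*s/(F + s))
f(-19, -19) - (-58 - 83*(-93)) = 2*(-19)/(-19 - 19) - (-58 - 83*(-93)) = 2*(-19)/(-38) - (-58 + 7719) = 2*(-19)*(-1/38) - 1*7661 = 1 - 7661 = -7660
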